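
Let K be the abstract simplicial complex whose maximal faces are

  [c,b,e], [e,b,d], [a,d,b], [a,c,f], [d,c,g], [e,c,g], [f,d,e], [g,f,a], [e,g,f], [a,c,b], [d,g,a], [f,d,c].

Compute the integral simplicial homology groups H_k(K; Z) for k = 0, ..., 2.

H_0 = Z,  H_1 = Z/2,  H_2 = 0.

We work with the vertex ordering a < b < c < d < e < f < g. The simplices of K, each written with vertices in increasing order, are:

  0-simplices (7): a, b, c, d, e, f, g
  1-simplices (18): ab, ac, ad, af, ag, bc, bd, be, cd, ce, cf, cg, de, df, dg, ef, eg, fg
  2-simplices (12): abc, abd, acf, adg, afg, bce, bde, cdf, cdg, ceg, def, efg

giving chain groups C_0 ≅ Z^7, C_1 ≅ Z^18, C_2 ≅ Z^12.

The boundary map ∂_1: C_1 → C_0 maps an edge to its endpoints' difference, ∂[p,q] = q − p. For instance
  ∂bc = c − b.
The 7×18 boundary matrix has rank 6 and Smith normal form diag(1,1,1,1,1,1).

The boundary map ∂_2: C_2 → C_1 acts by ∂[p,q,r] = [q,r] − [p,r] + [p,q]. For instance
  ∂afg = fg − ag + af,
  ∂acf = cf − af + ac.
This gives a 18×12 integer matrix of rank 12; reducing to Smith normal form yields diagonal entries (1,1,1,1,1,1,1,1,1,1,1,2).

Reading off H_k = ker ∂_k / im ∂_{k+1}:

  H_0: rank C_0 − rank ∂_1 = 7 − 6 = 1, and the invariant factors of ∂_1 are all 1, so H_0 ≅ Z.
  H_1: rank ker ∂_1 − rank ∂_2 = (18 − 6) − 12 = 0, and ∂_2 has invariant factor 2 > 1, so H_1 ≅ Z/2.
  H_2: rank ker ∂_2 − rank ∂_3 = (12 − 12) − 0 = 0, and there is no ∂_3, so H_2 ≅ 0.

As a check, the Euler characteristic is 7 − 18 + 12 = 1, which agrees with 1 − 0 + 0 = 1.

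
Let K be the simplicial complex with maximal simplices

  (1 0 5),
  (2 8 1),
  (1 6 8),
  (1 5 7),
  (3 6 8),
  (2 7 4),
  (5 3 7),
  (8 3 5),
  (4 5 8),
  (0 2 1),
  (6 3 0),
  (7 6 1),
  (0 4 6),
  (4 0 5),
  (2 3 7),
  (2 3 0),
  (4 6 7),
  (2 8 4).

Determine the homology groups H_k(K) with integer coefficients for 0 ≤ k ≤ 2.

Take the total order 0 < 1 < 2 < 3 < 4 < 5 < 6 < 7 < 8 on the vertex set. Then K (dimension 2) consists of the simplices:

  0-simplices (9): [0], [1], [2], [3], [4], [5], [6], [7], [8]
  1-simplices (27): (27 of them)
  2-simplices (18): [0,1,2], [0,1,5], [0,2,3], [0,3,6], [0,4,5], [0,4,6], [1,2,8], [1,5,7], [1,6,7], [1,6,8], [2,3,7], [2,4,7], [2,4,8], [3,5,7], [3,5,8], [3,6,8], [4,5,8], [4,6,7]

Hence C_0 ≅ Z^9, C_1 ≅ Z^27, C_2 ≅ Z^18.

The boundary map ∂_1: C_1 → C_0 is given by ∂[p,q] = [q] − [p]. For instance
  ∂[4,8] = [8] − [4].
This gives a 9×27 integer matrix of rank 8; reducing to Smith normal form yields diagonal entries (1,1,1,1,1,1,1,1).

Boundary ∂_2: C_2 → C_1 maps a triangle to the signed sum of its edges. For instance
  ∂[2,4,7] = [4,7] − [2,7] + [2,4],
  ∂[2,3,7] = [3,7] − [2,7] + [2,3].
This gives a 27×18 integer matrix of rank 17; reducing to Smith normal form yields diagonal entries (1,1,1,1,1,1,1,1,1,1,1,1,1,1,1,1,1).

Reading off H_k = ker ∂_k / im ∂_{k+1}:

  H_0: rank C_0 − rank ∂_1 = 9 − 8 = 1, and the invariant factors of ∂_1 are all 1, so H_0 ≅ Z.
  H_1: rank ker ∂_1 − rank ∂_2 = (27 − 8) − 17 = 2, and the invariant factors of ∂_2 are all 1, so H_1 ≅ Z^2.
  H_2: rank ker ∂_2 − rank ∂_3 = (18 − 17) − 0 = 1, and there is no ∂_3, so H_2 ≅ Z.

(K is a triangulation of the torus T^2.)

H_0 = Z,  H_1 = Z^2,  H_2 = Z.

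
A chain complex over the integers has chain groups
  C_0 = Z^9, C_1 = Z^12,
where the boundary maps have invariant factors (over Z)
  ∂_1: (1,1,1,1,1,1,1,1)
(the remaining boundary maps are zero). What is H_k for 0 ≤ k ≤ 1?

H_0 ≅ Z,  H_1 ≅ Z^4.

H_0: b_0 = 9 − 0 − 8 = 1; torsion from ∂_1 factors > 1: none. So H_0 ≅ Z.
H_1: b_1 = 12 − 8 − 0 = 4; torsion from ∂_2 factors > 1: none. So H_1 ≅ Z^4.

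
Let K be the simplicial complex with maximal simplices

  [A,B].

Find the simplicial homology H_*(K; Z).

Fix the vertex order A < B and write every simplex with vertices in increasing order. Then dim K = 1 and the simplices of K are:

  0-simplices (2): A, B
  1-simplices (1): AB

Hence C_0 ≅ Z^2, C_1 ≅ Z^1.

The boundary map ∂_1: C_1 → C_0 sends each edge [p,q] (with p < q) to q − p.
The resulting 2×1 matrix has rank 1, and its Smith normal form has invariant factors (1).

Reading off H_k = ker ∂_k / im ∂_{k+1}:

  H_0: rank C_0 − rank ∂_1 = 2 − 1 = 1, and the invariant factors of ∂_1 are all 1, so H_0 = Z.
  H_1: rank ker ∂_1 − rank ∂_2 = (1 − 1) − 0 = 0, and there is no ∂_2, so H_1 = 0.

H_0 ≅ Z,  H_1 = 0.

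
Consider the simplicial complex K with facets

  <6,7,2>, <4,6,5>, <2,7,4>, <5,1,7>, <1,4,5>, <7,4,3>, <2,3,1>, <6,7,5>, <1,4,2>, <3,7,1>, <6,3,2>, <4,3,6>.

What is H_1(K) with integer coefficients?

Take the total order 1 < 2 < 3 < 4 < 5 < 6 < 7 on the vertex set. Then K (dimension 2) consists of the simplices:

  0-simplices (7): [1], [2], [3], [4], [5], [6], [7]
  1-simplices (18): [1,2], [1,3], [1,4], [1,5], [1,7], [2,3], [2,4], [2,6], [2,7], [3,4], [3,6], [3,7], [4,5], [4,6], [4,7], [5,6], [5,7], [6,7]
  2-simplices (12): [1,2,3], [1,2,4], [1,3,7], [1,4,5], [1,5,7], [2,3,6], [2,4,7], [2,6,7], [3,4,6], [3,4,7], [4,5,6], [5,6,7]

giving chain groups C_0 ≅ Z^7, C_1 ≅ Z^18, C_2 ≅ Z^12.

The boundary map ∂_1: C_1 → C_0 sends each edge [p,q] (with p < q) to q − p. For instance
  ∂[3,7] = [7] − [3].
The 7×18 boundary matrix has rank 6 and Smith normal form diag(1,1,1,1,1,1).

∂_2: C_2 → C_1 acts by ∂[p,q,r] = [q,r] − [p,r] + [p,q]. For instance
  ∂[2,3,6] = [3,6] − [2,6] + [2,3],
  ∂[2,4,7] = [4,7] − [2,7] + [2,4].
This gives a 18×12 integer matrix of rank 12; reducing to Smith normal form yields diagonal entries (1,1,1,1,1,1,1,1,1,1,1,2).

Reading off H_k = ker ∂_k / im ∂_{k+1}:

  H_1: rank ker ∂_1 − rank ∂_2 = (18 − 6) − 12 = 0, and ∂_2 has invariant factor 2 > 1, so H_1 ≅ Z_2.

H_1 ≅ Z_2.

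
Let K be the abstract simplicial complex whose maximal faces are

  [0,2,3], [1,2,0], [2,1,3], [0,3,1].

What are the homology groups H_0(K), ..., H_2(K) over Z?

H_0 ≅ Z,  H_1 = 0,  H_2 ≅ Z.

Order the vertices as 0 < 1 < 2 < 3. Listing each simplex with vertices in this order, K has dimension 2 with simplices:

  0-simplices (4): [0], [1], [2], [3]
  1-simplices (6): [0,1], [0,2], [0,3], [1,2], [1,3], [2,3]
  2-simplices (4): [0,1,2], [0,1,3], [0,2,3], [1,2,3]

Hence C_0 ≅ Z^4, C_1 ≅ Z^6, C_2 ≅ Z^4.

The boundary map ∂_1: C_1 → C_0 is given by ∂[p,q] = [q] − [p]. For instance
  ∂[0,1] = [1] − [0].
As a 4×6 matrix over Z this has rank 3, with invariant factors (1,1,1).

∂_2: C_2 → C_1 sends each 2-simplex [p,q,r] to [q,r] − [p,r] + [p,q]. For instance
  ∂[1,2,3] = [2,3] − [1,3] + [1,2],
  ∂[0,1,3] = [1,3] − [0,3] + [0,1].
This gives a 6×4 integer matrix of rank 3; reducing to Smith normal form yields diagonal entries (1,1,1).

Reading off H_k = ker ∂_k / im ∂_{k+1}:

  H_0: rank C_0 − rank ∂_1 = 4 − 3 = 1, and the invariant factors of ∂_1 are all 1, so H_0 ≅ Z.
  H_1: rank ker ∂_1 − rank ∂_2 = (6 − 3) − 3 = 0, and the invariant factors of ∂_2 are all 1, so H_1 ≅ 0.
  H_2: rank ker ∂_2 − rank ∂_3 = (4 − 3) − 0 = 1, and there is no ∂_3, so H_2 ≅ Z.

As a check, the Euler characteristic is 4 − 6 + 4 = 2, which agrees with 1 − 0 + 1 = 2.
(K is a triangulation of the 2-sphere S^2.)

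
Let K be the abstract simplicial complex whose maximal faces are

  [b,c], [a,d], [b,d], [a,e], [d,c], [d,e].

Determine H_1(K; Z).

We work with the vertex ordering a < b < c < d < e. The simplices of K, each written with vertices in increasing order, are:

  0-simplices (5): a, b, c, d, e
  1-simplices (6): ad, ae, bc, bd, cd, de

giving chain groups C_0 ≅ Z^5, C_1 ≅ Z^6.

The boundary map ∂_1: C_1 → C_0 maps an edge to its endpoints' difference, ∂[p,q] = q − p.
This gives a 5×6 integer matrix of rank 4; reducing to Smith normal form yields diagonal entries (1,1,1,1).

From H_k ≅ ker(∂_k) / im(∂_{k+1}) we obtain:

  H_1: rank ker ∂_1 − rank ∂_2 = (6 − 4) − 0 = 2, and there is no ∂_2, so H_1 = Z^2.

H_1 = Z^2.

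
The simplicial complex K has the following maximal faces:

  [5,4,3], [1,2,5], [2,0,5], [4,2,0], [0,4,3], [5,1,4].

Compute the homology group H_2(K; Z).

Take the total order 0 < 1 < 2 < 3 < 4 < 5 on the vertex set. Then K (dimension 2) consists of the simplices:

  0-simplices (6): [0], [1], [2], [3], [4], [5]
  1-simplices (12): [0,2], [0,3], [0,4], [0,5], [1,2], [1,4], [1,5], [2,4], [2,5], [3,4], [3,5], [4,5]
  2-simplices (6): [0,2,4], [0,2,5], [0,3,4], [1,2,5], [1,4,5], [3,4,5]

so the chain groups are C_0 ≅ Z^6, C_1 ≅ Z^12, C_2 ≅ Z^6.

Boundary ∂_1: C_1 → C_0 maps an edge to its endpoints' difference, ∂[p,q] = q − p. For instance
  ∂[3,4] = [4] − [3].
The 6×12 boundary matrix has rank 5 and Smith normal form diag(1,1,1,1,1).

∂_2: C_2 → C_1 sends each 2-simplex [p,q,r] to [q,r] − [p,r] + [p,q]. For instance
  ∂[1,4,5] = [4,5] − [1,5] + [1,4],
  ∂[0,2,5] = [2,5] − [0,5] + [0,2].
The 12×6 boundary matrix has rank 6 and Smith normal form diag(1,1,1,1,1,1).

Reading off H_k = ker ∂_k / im ∂_{k+1}:

  H_2: rank ker ∂_2 − rank ∂_3 = (6 − 6) − 0 = 0, and there is no ∂_3, so H_2 = 0.

(K is a triangulation of the cylinder S^1 x I.)

H_2 = 0.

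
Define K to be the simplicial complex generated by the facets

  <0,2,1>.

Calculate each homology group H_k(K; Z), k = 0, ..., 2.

H_0 ≅ Z,  H_1 = 0,  H_2 = 0.

We work with the vertex ordering 0 < 1 < 2. The simplices of K, each written with vertices in increasing order, are:

  0-simplices (3): [0], [1], [2]
  1-simplices (3): [0,1], [0,2], [1,2]
  2-simplices (1): [0,1,2]

so the chain groups are C_0 ≅ Z^3, C_1 ≅ Z^3, C_2 ≅ Z^1.

Boundary ∂_1: C_1 → C_0 sends each edge [p,q] (with p < q) to q − p. For instance
  ∂[0,2] = [2] − [0].
The 3×3 boundary matrix has rank 2 and Smith normal form diag(1,1).

∂_2: C_2 → C_1 acts by ∂[p,q,r] = [q,r] − [p,r] + [p,q]. For instance
  ∂[0,1,2] = [1,2] − [0,2] + [0,1].
As a 3×1 matrix over Z this has rank 1, with invariant factors (1).

Now H_k = ker ∂_k / im ∂_{k+1}, so:

  H_0: rank C_0 − rank ∂_1 = 3 − 2 = 1, and the invariant factors of ∂_1 are all 1, so H_0 = Z.
  H_1: rank ker ∂_1 − rank ∂_2 = (3 − 2) − 1 = 0, and the invariant factors of ∂_2 are all 1, so H_1 = 0.
  H_2: rank ker ∂_2 − rank ∂_3 = (1 − 1) − 0 = 0, and there is no ∂_3, so H_2 = 0.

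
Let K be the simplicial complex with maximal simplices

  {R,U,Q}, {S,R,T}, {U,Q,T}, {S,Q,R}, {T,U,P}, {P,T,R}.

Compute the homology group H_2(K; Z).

H_2 = 0.

Fix the vertex order P < Q < R < S < T < U and write every simplex with vertices in increasing order. Then dim K = 2 and the simplices of K are:

  0-simplices (6): P, Q, R, S, T, U
  1-simplices (12): PR, PT, PU, QR, QS, QT, QU, RS, RT, RU, ST, TU
  2-simplices (6): PRT, PTU, QRS, QRU, QTU, RST

giving chain groups C_0 ≅ Z^6, C_1 ≅ Z^12, C_2 ≅ Z^6.

Boundary ∂_1: C_1 → C_0 is given by ∂[p,q] = [q] − [p]. For instance
  ∂ST = T − S.
This gives a 6×12 integer matrix of rank 5; reducing to Smith normal form yields diagonal entries (1,1,1,1,1).

Boundary ∂_2: C_2 → C_1 acts by ∂[p,q,r] = [q,r] − [p,r] + [p,q]. For instance
  ∂QTU = TU − QU + QT,
  ∂RST = ST − RT + RS.
As a 12×6 matrix over Z this has rank 6, with invariant factors (1,1,1,1,1,1).

From H_k ≅ ker(∂_k) / im(∂_{k+1}) we obtain:

  H_2: rank ker ∂_2 − rank ∂_3 = (6 − 6) − 0 = 0, and there is no ∂_3, so H_2 ≅ 0.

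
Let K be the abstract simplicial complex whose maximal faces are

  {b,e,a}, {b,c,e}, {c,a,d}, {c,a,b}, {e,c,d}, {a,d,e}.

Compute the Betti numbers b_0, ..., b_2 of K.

Take the total order a < b < c < d < e on the vertex set. Then K (dimension 2) consists of the simplices:

  0-simplices (5): a, b, c, d, e
  1-simplices (9): ab, ac, ad, ae, bc, be, cd, ce, de
  2-simplices (6): abc, abe, acd, ade, bce, cde

Hence C_0 ≅ Z^5, C_1 ≅ Z^9, C_2 ≅ Z^6.

Boundary ∂_1: C_1 → C_0 is given by ∂[p,q] = [q] − [p]. For instance
  ∂ab = b − a.
The 5×9 boundary matrix has rank 4 and Smith normal form diag(1,1,1,1).

The boundary map ∂_2: C_2 → C_1 acts by ∂[p,q,r] = [q,r] − [p,r] + [p,q]. For instance
  ∂abe = be − ae + ab,
  ∂bce = ce − be + bc.
This gives a 9×6 integer matrix of rank 5; reducing to Smith normal form yields diagonal entries (1,1,1,1,1).

Now H_k = ker ∂_k / im ∂_{k+1}, so:

  H_0: rank C_0 − rank ∂_1 = 5 − 4 = 1, and the invariant factors of ∂_1 are all 1, so H_0 = Z.
  H_1: rank ker ∂_1 − rank ∂_2 = (9 − 4) − 5 = 0, and the invariant factors of ∂_2 are all 1, so H_1 = 0.
  H_2: rank ker ∂_2 − rank ∂_3 = (6 − 5) − 0 = 1, and there is no ∂_3, so H_2 = Z.

(K is a triangulation of the 2-sphere S^2.)

Hence the Betti numbers are b_0 = 1, b_1 = 0, b_2 = 1.

b_0 = 1, b_1 = 0, b_2 = 1.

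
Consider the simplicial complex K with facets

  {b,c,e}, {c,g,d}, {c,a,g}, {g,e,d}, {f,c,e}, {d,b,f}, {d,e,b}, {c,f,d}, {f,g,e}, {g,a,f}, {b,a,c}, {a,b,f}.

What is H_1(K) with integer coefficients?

H_1 = Z/2Z.

Fix the vertex order a < b < c < d < e < f < g and write every simplex with vertices in increasing order. Then dim K = 2 and the simplices of K are:

  0-simplices (7): a, b, c, d, e, f, g
  1-simplices (18): ab, ac, af, ag, bc, bd, be, bf, cd, ce, cf, cg, de, df, dg, ef, eg, fg
  2-simplices (12): abc, abf, acg, afg, bce, bde, bdf, cdf, cdg, cef, deg, efg

giving chain groups C_0 ≅ Z^7, C_1 ≅ Z^18, C_2 ≅ Z^12.

The boundary map ∂_1: C_1 → C_0 is given by ∂[p,q] = [q] − [p].
This gives a 7×18 integer matrix of rank 6; reducing to Smith normal form yields diagonal entries (1,1,1,1,1,1).

Boundary ∂_2: C_2 → C_1 maps a triangle to the signed sum of its edges. For instance
  ∂abc = bc − ac + ab,
  ∂deg = eg − dg + de.
The resulting 18×12 matrix has rank 12, and its Smith normal form has invariant factors (1,1,1,1,1,1,1,1,1,1,1,2).

Now H_k = ker ∂_k / im ∂_{k+1}, so:

  H_1: rank ker ∂_1 − rank ∂_2 = (18 − 6) − 12 = 0, and ∂_2 has invariant factor 2 > 1, so H_1 = Z/2Z.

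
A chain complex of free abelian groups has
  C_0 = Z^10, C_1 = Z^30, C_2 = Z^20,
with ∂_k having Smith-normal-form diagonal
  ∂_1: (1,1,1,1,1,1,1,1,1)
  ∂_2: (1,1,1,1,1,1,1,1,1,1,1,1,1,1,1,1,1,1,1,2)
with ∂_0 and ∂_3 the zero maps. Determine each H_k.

H_0: b_0 = 10 − 0 − 9 = 1; torsion from ∂_1 factors > 1: none. So H_0 = Z.
H_1: b_1 = 30 − 9 − 20 = 1; torsion from ∂_2 factors > 1: [2]. So H_1 = Z × Z/2.
H_2: b_2 = 20 − 20 − 0 = 0; torsion from ∂_3 factors > 1: none. So H_2 = 0.

H_0 = Z,  H_1 = Z × Z/2,  H_2 = 0.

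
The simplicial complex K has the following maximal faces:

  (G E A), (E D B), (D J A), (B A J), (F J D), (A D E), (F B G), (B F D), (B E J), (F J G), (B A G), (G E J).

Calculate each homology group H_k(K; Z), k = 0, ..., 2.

H_0 = Z,  H_1 = Z_2,  H_2 = 0.

K has 7 vertices, 18 edges, 12 triangles.
rank ∂_0 = 0, rank ∂_1 = 6 ⇒ b_0 = 7 − 0 − 6 = 1; all invariant factors of ∂_1 are 1 so no torsion. So H_0 ≅ Z.
rank ∂_1 = 6, rank ∂_2 = 12 ⇒ b_1 = 18 − 6 − 12 = 0; ∂_2 has invariant factor(s) [2] giving torsion. So H_1 ≅ Z_2.
rank ∂_2 = 12, rank ∂_3 = 0 ⇒ b_2 = 12 − 12 − 0 = 0. So H_2 ≅ 0.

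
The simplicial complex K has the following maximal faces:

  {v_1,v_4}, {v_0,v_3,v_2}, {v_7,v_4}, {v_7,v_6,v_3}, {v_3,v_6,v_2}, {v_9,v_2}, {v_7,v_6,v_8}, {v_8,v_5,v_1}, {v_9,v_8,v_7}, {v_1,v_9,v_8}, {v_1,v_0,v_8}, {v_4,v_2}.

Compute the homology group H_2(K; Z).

K has 10 vertices, 21 edges, 8 triangles.
rank ∂_2 = 8, rank ∂_3 = 0 ⇒ b_2 = 8 − 8 − 0 = 0. So H_2 ≅ 0.

H_2 = 0.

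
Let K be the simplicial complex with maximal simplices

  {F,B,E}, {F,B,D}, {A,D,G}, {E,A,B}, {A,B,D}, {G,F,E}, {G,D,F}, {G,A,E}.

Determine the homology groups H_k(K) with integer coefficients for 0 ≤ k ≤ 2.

H_0 ≅ Z,  H_1 = 0,  H_2 ≅ Z.

Take the total order A < B < D < E < F < G on the vertex set. Then K (dimension 2) consists of the simplices:

  0-simplices (6): A, B, D, E, F, G
  1-simplices (12): AB, AD, AE, AG, BD, BE, BF, DF, DG, EF, EG, FG
  2-simplices (8): ABD, ABE, ADG, AEG, BDF, BEF, DFG, EFG

Hence C_0 ≅ Z^6, C_1 ≅ Z^12, C_2 ≅ Z^8.

Boundary ∂_1: C_1 → C_0 is given by ∂[p,q] = [q] − [p]. For instance
  ∂BD = D − B.
This gives a 6×12 integer matrix of rank 5; reducing to Smith normal form yields diagonal entries (1,1,1,1,1).

Boundary ∂_2: C_2 → C_1 sends each 2-simplex [p,q,r] to [q,r] − [p,r] + [p,q]. For instance
  ∂ABD = BD − AD + AB,
  ∂EFG = FG − EG + EF.
As a 12×8 matrix over Z this has rank 7, with invariant factors (1,1,1,1,1,1,1).

From H_k ≅ ker(∂_k) / im(∂_{k+1}) we obtain:

  H_0: rank C_0 − rank ∂_1 = 6 − 5 = 1, and the invariant factors of ∂_1 are all 1, so H_0 ≅ Z.
  H_1: rank ker ∂_1 − rank ∂_2 = (12 − 5) − 7 = 0, and the invariant factors of ∂_2 are all 1, so H_1 ≅ 0.
  H_2: rank ker ∂_2 − rank ∂_3 = (8 − 7) − 0 = 1, and there is no ∂_3, so H_2 ≅ Z.

As a check, the Euler characteristic is 6 − 12 + 8 = 2, which agrees with 1 − 0 + 1 = 2.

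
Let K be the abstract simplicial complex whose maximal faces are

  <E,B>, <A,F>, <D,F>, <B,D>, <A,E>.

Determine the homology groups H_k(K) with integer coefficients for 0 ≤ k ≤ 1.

Take the total order A < B < D < E < F on the vertex set. Then K (dimension 1) consists of the simplices:

  0-simplices (5): A, B, D, E, F
  1-simplices (5): AE, AF, BD, BE, DF

so the chain groups are C_0 ≅ Z^5, C_1 ≅ Z^5.

∂_1: C_1 → C_0 sends each edge [p,q] (with p < q) to q − p. For instance
  ∂BE = E − B.
This gives a 5×5 integer matrix of rank 4; reducing to Smith normal form yields diagonal entries (1,1,1,1).

Computing H_k = (kernel of ∂_k) / (image of ∂_{k+1}):

  H_0: rank C_0 − rank ∂_1 = 5 − 4 = 1, and the invariant factors of ∂_1 are all 1, so H_0 = Z.
  H_1: rank ker ∂_1 − rank ∂_2 = (5 − 4) − 0 = 1, and there is no ∂_2, so H_1 = Z.

As a check, the Euler characteristic is 5 − 5 = 0, which agrees with 1 − 1 = 0.
(K is a triangulation of the circle S^1.)

H_0 = Z,  H_1 = Z.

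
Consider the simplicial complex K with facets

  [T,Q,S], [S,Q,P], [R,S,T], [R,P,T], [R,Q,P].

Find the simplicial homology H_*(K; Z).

H_0 ≅ Z,  H_1 ≅ Z,  H_2 = 0.

Fix the vertex order P < Q < R < S < T and write every simplex with vertices in increasing order. Then dim K = 2 and the simplices of K are:

  0-simplices (5): P, Q, R, S, T
  1-simplices (10): PQ, PR, PS, PT, QR, QS, QT, RS, RT, ST
  2-simplices (5): PQR, PQS, PRT, QST, RST

so the chain groups are C_0 ≅ Z^5, C_1 ≅ Z^10, C_2 ≅ Z^5.

The boundary map ∂_1: C_1 → C_0 maps an edge to its endpoints' difference, ∂[p,q] = q − p. For instance
  ∂QR = R − Q.
This gives a 5×10 integer matrix of rank 4; reducing to Smith normal form yields diagonal entries (1,1,1,1).

Boundary ∂_2: C_2 → C_1 maps a triangle to the signed sum of its edges. For instance
  ∂PQR = QR − PR + PQ,
  ∂PQS = QS − PS + PQ.
This gives a 10×5 integer matrix of rank 5; reducing to Smith normal form yields diagonal entries (1,1,1,1,1).

From H_k ≅ ker(∂_k) / im(∂_{k+1}) we obtain:

  H_0: rank C_0 − rank ∂_1 = 5 − 4 = 1, and the invariant factors of ∂_1 are all 1, so H_0 = Z.
  H_1: rank ker ∂_1 − rank ∂_2 = (10 − 4) − 5 = 1, and the invariant factors of ∂_2 are all 1, so H_1 = Z.
  H_2: rank ker ∂_2 − rank ∂_3 = (5 − 5) − 0 = 0, and there is no ∂_3, so H_2 = 0.

As a check, the Euler characteristic is 5 − 10 + 5 = 0, which agrees with 1 − 1 + 0 = 0.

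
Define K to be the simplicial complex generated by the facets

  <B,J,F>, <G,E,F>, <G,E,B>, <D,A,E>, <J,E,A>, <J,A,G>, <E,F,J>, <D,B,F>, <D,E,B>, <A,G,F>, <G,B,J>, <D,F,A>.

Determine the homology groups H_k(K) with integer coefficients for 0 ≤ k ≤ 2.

Order the vertices as A < B < D < E < F < G < J. Listing each simplex with vertices in this order, K has dimension 2 with simplices:

  0-simplices (7): A, B, D, E, F, G, J
  1-simplices (18): AD, AE, AF, AG, AJ, BD, BE, BF, BG, BJ, DE, DF, EF, EG, EJ, FG, FJ, GJ
  2-simplices (12): ADE, ADF, AEJ, AFG, AGJ, BDE, BDF, BEG, BFJ, BGJ, EFG, EFJ

so the chain groups are C_0 ≅ Z^7, C_1 ≅ Z^18, C_2 ≅ Z^12.

Boundary ∂_1: C_1 → C_0 sends each edge [p,q] (with p < q) to q − p.
The 7×18 boundary matrix has rank 6 and Smith normal form diag(1,1,1,1,1,1).

Boundary ∂_2: C_2 → C_1 sends each 2-simplex [p,q,r] to [q,r] − [p,r] + [p,q]. For instance
  ∂EFJ = FJ − EJ + EF,
  ∂ADE = DE − AE + AD.
This gives a 18×12 integer matrix of rank 12; reducing to Smith normal form yields diagonal entries (1,1,1,1,1,1,1,1,1,1,1,2).

Reading off H_k = ker ∂_k / im ∂_{k+1}:

  H_0: rank C_0 − rank ∂_1 = 7 − 6 = 1, and the invariant factors of ∂_1 are all 1, so H_0 ≅ Z.
  H_1: rank ker ∂_1 − rank ∂_2 = (18 − 6) − 12 = 0, and ∂_2 has invariant factor 2 > 1, so H_1 ≅ Z/2.
  H_2: rank ker ∂_2 − rank ∂_3 = (12 − 12) − 0 = 0, and there is no ∂_3, so H_2 ≅ 0.

H_0 = Z,  H_1 = Z/2,  H_2 = 0.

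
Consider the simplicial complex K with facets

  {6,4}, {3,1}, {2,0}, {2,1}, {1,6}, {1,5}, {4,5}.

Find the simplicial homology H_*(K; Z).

H_0 = Z,  H_1 = Z.

Order the vertices as 0 < 1 < 2 < 3 < 4 < 5 < 6. Listing each simplex with vertices in this order, K has dimension 1 with simplices:

  0-simplices (7): [0], [1], [2], [3], [4], [5], [6]
  1-simplices (7): [0,2], [1,2], [1,3], [1,5], [1,6], [4,5], [4,6]

Hence C_0 ≅ Z^7, C_1 ≅ Z^7.

Boundary ∂_1: C_1 → C_0 is given by ∂[p,q] = [q] − [p].
The 7×7 boundary matrix has rank 6 and Smith normal form diag(1,1,1,1,1,1).

Reading off H_k = ker ∂_k / im ∂_{k+1}:

  H_0: rank C_0 − rank ∂_1 = 7 − 6 = 1, and the invariant factors of ∂_1 are all 1, so H_0 = Z.
  H_1: rank ker ∂_1 − rank ∂_2 = (7 − 6) − 0 = 1, and there is no ∂_2, so H_1 = Z.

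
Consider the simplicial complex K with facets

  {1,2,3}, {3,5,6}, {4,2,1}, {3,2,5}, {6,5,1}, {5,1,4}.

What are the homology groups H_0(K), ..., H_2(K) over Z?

We work with the vertex ordering 1 < 2 < 3 < 4 < 5 < 6. The simplices of K, each written with vertices in increasing order, are:

  0-simplices (6): [1], [2], [3], [4], [5], [6]
  1-simplices (12): [1,2], [1,3], [1,4], [1,5], [1,6], [2,3], [2,4], [2,5], [3,5], [3,6], [4,5], [5,6]
  2-simplices (6): [1,2,3], [1,2,4], [1,4,5], [1,5,6], [2,3,5], [3,5,6]

giving chain groups C_0 ≅ Z^6, C_1 ≅ Z^12, C_2 ≅ Z^6.

Boundary ∂_1: C_1 → C_0 is given by ∂[p,q] = [q] − [p].
As a 6×12 matrix over Z this has rank 5, with invariant factors (1,1,1,1,1).

Boundary ∂_2: C_2 → C_1 maps a triangle to the signed sum of its edges. For instance
  ∂[2,3,5] = [3,5] − [2,5] + [2,3],
  ∂[3,5,6] = [5,6] − [3,6] + [3,5].
The resulting 12×6 matrix has rank 6, and its Smith normal form has invariant factors (1,1,1,1,1,1).

From H_k ≅ ker(∂_k) / im(∂_{k+1}) we obtain:

  H_0: rank C_0 − rank ∂_1 = 6 − 5 = 1, and the invariant factors of ∂_1 are all 1, so H_0 = Z.
  H_1: rank ker ∂_1 − rank ∂_2 = (12 − 5) − 6 = 1, and the invariant factors of ∂_2 are all 1, so H_1 = Z.
  H_2: rank ker ∂_2 − rank ∂_3 = (6 − 6) − 0 = 0, and there is no ∂_3, so H_2 = 0.

H_0 = Z,  H_1 = Z,  H_2 = 0.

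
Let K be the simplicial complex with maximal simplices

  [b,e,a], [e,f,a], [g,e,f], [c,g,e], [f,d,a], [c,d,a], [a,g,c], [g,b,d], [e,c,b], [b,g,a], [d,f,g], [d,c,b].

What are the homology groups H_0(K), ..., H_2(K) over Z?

H_0 ≅ Z,  H_1 ≅ Z/2Z,  H_2 = 0.

We work with the vertex ordering a < b < c < d < e < f < g. The simplices of K, each written with vertices in increasing order, are:

  0-simplices (7): a, b, c, d, e, f, g
  1-simplices (18): ab, ac, ad, ae, af, ag, bc, bd, be, bg, cd, ce, cg, df, dg, ef, eg, fg
  2-simplices (12): abe, abg, acd, acg, adf, aef, bcd, bce, bdg, ceg, dfg, efg

Hence C_0 ≅ Z^7, C_1 ≅ Z^18, C_2 ≅ Z^12.

Boundary ∂_1: C_1 → C_0 maps an edge to its endpoints' difference, ∂[p,q] = q − p. For instance
  ∂ad = d − a.
The resulting 7×18 matrix has rank 6, and its Smith normal form has invariant factors (1,1,1,1,1,1).

Boundary ∂_2: C_2 → C_1 acts by ∂[p,q,r] = [q,r] − [p,r] + [p,q]. For instance
  ∂bce = ce − be + bc,
  ∂bdg = dg − bg + bd.
The 18×12 boundary matrix has rank 12 and Smith normal form diag(1,1,1,1,1,1,1,1,1,1,1,2).

Now H_k = ker ∂_k / im ∂_{k+1}, so:

  H_0: rank C_0 − rank ∂_1 = 7 − 6 = 1, and the invariant factors of ∂_1 are all 1, so H_0 = Z.
  H_1: rank ker ∂_1 − rank ∂_2 = (18 − 6) − 12 = 0, and ∂_2 has invariant factor 2 > 1, so H_1 = Z/2Z.
  H_2: rank ker ∂_2 − rank ∂_3 = (12 − 12) − 0 = 0, and there is no ∂_3, so H_2 = 0.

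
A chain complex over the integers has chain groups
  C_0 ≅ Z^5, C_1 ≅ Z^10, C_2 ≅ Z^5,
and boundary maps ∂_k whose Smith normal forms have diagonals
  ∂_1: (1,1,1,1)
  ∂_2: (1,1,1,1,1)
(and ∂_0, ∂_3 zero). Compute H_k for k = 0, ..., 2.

H_0 = Z,  H_1 = Z,  H_2 = 0.

H_0: b_0 = 5 − 0 − 4 = 1; torsion from ∂_1 factors > 1: none. So H_0 = Z.
H_1: b_1 = 10 − 4 − 5 = 1; torsion from ∂_2 factors > 1: none. So H_1 = Z.
H_2: b_2 = 5 − 5 − 0 = 0; torsion from ∂_3 factors > 1: none. So H_2 = 0.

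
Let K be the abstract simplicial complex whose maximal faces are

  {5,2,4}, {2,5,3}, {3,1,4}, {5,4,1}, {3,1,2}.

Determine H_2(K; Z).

Fix the vertex order 1 < 2 < 3 < 4 < 5 and write every simplex with vertices in increasing order. Then dim K = 2 and the simplices of K are:

  0-simplices (5): [1], [2], [3], [4], [5]
  1-simplices (10): [1,2], [1,3], [1,4], [1,5], [2,3], [2,4], [2,5], [3,4], [3,5], [4,5]
  2-simplices (5): [1,2,3], [1,3,4], [1,4,5], [2,3,5], [2,4,5]

Hence C_0 ≅ Z^5, C_1 ≅ Z^10, C_2 ≅ Z^5.

∂_1: C_1 → C_0 is given by ∂[p,q] = [q] − [p].
This gives a 5×10 integer matrix of rank 4; reducing to Smith normal form yields diagonal entries (1,1,1,1).

Boundary ∂_2: C_2 → C_1 acts by ∂[p,q,r] = [q,r] − [p,r] + [p,q]. For instance
  ∂[1,3,4] = [3,4] − [1,4] + [1,3],
  ∂[1,2,3] = [2,3] − [1,3] + [1,2].
The resulting 10×5 matrix has rank 5, and its Smith normal form has invariant factors (1,1,1,1,1).

From H_k ≅ ker(∂_k) / im(∂_{k+1}) we obtain:

  H_2: rank ker ∂_2 − rank ∂_3 = (5 − 5) − 0 = 0, and there is no ∂_3, so H_2 = 0.

(K is a triangulation of the Möbius band.)

H_2 = 0.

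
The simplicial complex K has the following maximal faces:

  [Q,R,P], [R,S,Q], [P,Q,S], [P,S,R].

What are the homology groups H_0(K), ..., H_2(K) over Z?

H_0 ≅ Z,  H_1 = 0,  H_2 ≅ Z.

Order the vertices as P < Q < R < S. Listing each simplex with vertices in this order, K has dimension 2 with simplices:

  0-simplices (4): P, Q, R, S
  1-simplices (6): PQ, PR, PS, QR, QS, RS
  2-simplices (4): PQR, PQS, PRS, QRS

Hence C_0 ≅ Z^4, C_1 ≅ Z^6, C_2 ≅ Z^4.

∂_1: C_1 → C_0 sends each edge [p,q] (with p < q) to q − p.
The resulting 4×6 matrix has rank 3, and its Smith normal form has invariant factors (1,1,1).

Boundary ∂_2: C_2 → C_1 sends each 2-simplex [p,q,r] to [q,r] − [p,r] + [p,q]. For instance
  ∂PQS = QS − PS + PQ,
  ∂PQR = QR − PR + PQ.
The 6×4 boundary matrix has rank 3 and Smith normal form diag(1,1,1).

From H_k ≅ ker(∂_k) / im(∂_{k+1}) we obtain:

  H_0: rank C_0 − rank ∂_1 = 4 − 3 = 1, and the invariant factors of ∂_1 are all 1, so H_0 ≅ Z.
  H_1: rank ker ∂_1 − rank ∂_2 = (6 − 3) − 3 = 0, and the invariant factors of ∂_2 are all 1, so H_1 ≅ 0.
  H_2: rank ker ∂_2 − rank ∂_3 = (4 − 3) − 0 = 1, and there is no ∂_3, so H_2 ≅ Z.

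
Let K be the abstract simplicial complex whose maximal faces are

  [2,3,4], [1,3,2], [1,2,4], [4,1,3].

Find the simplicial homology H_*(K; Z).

K has 4 vertices, 6 edges, 4 triangles.
rank ∂_0 = 0, rank ∂_1 = 3 ⇒ b_0 = 4 − 0 − 3 = 1; all invariant factors of ∂_1 are 1 so no torsion. So H_0 = Z.
rank ∂_1 = 3, rank ∂_2 = 3 ⇒ b_1 = 6 − 3 − 3 = 0; all invariant factors of ∂_2 are 1 so no torsion. So H_1 = 0.
rank ∂_2 = 3, rank ∂_3 = 0 ⇒ b_2 = 4 − 3 − 0 = 1. So H_2 = Z.

H_0 = Z,  H_1 = 0,  H_2 = Z.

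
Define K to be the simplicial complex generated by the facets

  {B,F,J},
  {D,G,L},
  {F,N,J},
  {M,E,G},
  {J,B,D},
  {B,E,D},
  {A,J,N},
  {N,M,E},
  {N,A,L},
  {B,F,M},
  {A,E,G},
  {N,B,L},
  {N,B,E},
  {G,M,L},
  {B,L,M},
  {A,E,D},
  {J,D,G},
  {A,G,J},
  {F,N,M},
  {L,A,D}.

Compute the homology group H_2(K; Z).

H_2 = 0.

We work with the vertex ordering A < B < D < E < F < G < J < L < M < N. The simplices of K, each written with vertices in increasing order, are:

  0-simplices (10): A, B, D, E, F, G, J, L, M, N
  1-simplices (30): AD, AE, AG, AJ, AL, AN, BD, BE, BF, BJ, BL, BM, BN, DE, DG, DJ, DL, EG, EM, EN, FJ, FM, FN, GJ, GL, GM, JN, LM, LN, MN
  2-simplices (20): ADE, ADL, AEG, AGJ, AJN, ALN, BDE, BDJ, BEN, BFJ, BFM, BLM, BLN, DGJ, DGL, EGM, EMN, FJN, FMN, GLM

Hence C_0 ≅ Z^10, C_1 ≅ Z^30, C_2 ≅ Z^20.

∂_1: C_1 → C_0 is given by ∂[p,q] = [q] − [p].
The resulting 10×30 matrix has rank 9, and its Smith normal form has invariant factors (1,1,1,1,1,1,1,1,1).

The boundary map ∂_2: C_2 → C_1 maps a triangle to the signed sum of its edges. For instance
  ∂BEN = EN − BN + BE,
  ∂GLM = LM − GM + GL.
The resulting 30×20 matrix has rank 20, and its Smith normal form has invariant factors (1,1,1,1,1,1,1,1,1,1,1,1,1,1,1,1,1,1,1,2).

Now H_k = ker ∂_k / im ∂_{k+1}, so:

  H_2: rank ker ∂_2 − rank ∂_3 = (20 − 20) − 0 = 0, and there is no ∂_3, so H_2 = 0.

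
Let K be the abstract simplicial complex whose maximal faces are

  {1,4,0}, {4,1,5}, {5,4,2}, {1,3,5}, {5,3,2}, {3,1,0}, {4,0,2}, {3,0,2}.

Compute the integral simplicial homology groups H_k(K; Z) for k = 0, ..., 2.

Fix the vertex order 0 < 1 < 2 < 3 < 4 < 5 and write every simplex with vertices in increasing order. Then dim K = 2 and the simplices of K are:

  0-simplices (6): [0], [1], [2], [3], [4], [5]
  1-simplices (12): [0,1], [0,2], [0,3], [0,4], [1,3], [1,4], [1,5], [2,3], [2,4], [2,5], [3,5], [4,5]
  2-simplices (8): [0,1,3], [0,1,4], [0,2,3], [0,2,4], [1,3,5], [1,4,5], [2,3,5], [2,4,5]

giving chain groups C_0 ≅ Z^6, C_1 ≅ Z^12, C_2 ≅ Z^8.

∂_1: C_1 → C_0 sends each edge [p,q] (with p < q) to q − p. For instance
  ∂[2,3] = [3] − [2].
The resulting 6×12 matrix has rank 5, and its Smith normal form has invariant factors (1,1,1,1,1).

Boundary ∂_2: C_2 → C_1 acts by ∂[p,q,r] = [q,r] − [p,r] + [p,q]. For instance
  ∂[2,4,5] = [4,5] − [2,5] + [2,4],
  ∂[2,3,5] = [3,5] − [2,5] + [2,3].
This gives a 12×8 integer matrix of rank 7; reducing to Smith normal form yields diagonal entries (1,1,1,1,1,1,1).

Reading off H_k = ker ∂_k / im ∂_{k+1}:

  H_0: rank C_0 − rank ∂_1 = 6 − 5 = 1, and the invariant factors of ∂_1 are all 1, so H_0 = Z.
  H_1: rank ker ∂_1 − rank ∂_2 = (12 − 5) − 7 = 0, and the invariant factors of ∂_2 are all 1, so H_1 = 0.
  H_2: rank ker ∂_2 − rank ∂_3 = (8 − 7) − 0 = 1, and there is no ∂_3, so H_2 = Z.

(K is a triangulation of the 2-sphere S^2.)

H_0 ≅ Z,  H_1 = 0,  H_2 ≅ Z.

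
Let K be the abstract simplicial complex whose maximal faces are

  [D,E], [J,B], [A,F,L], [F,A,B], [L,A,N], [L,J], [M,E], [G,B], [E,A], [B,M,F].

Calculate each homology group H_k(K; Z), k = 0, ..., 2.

H_0 = Z,  H_1 = Z^2,  H_2 = 0.

We work with the vertex ordering A < B < D < E < F < G < J < L < M < N. The simplices of K, each written with vertices in increasing order, are:

  0-simplices (10): A, B, D, E, F, G, J, L, M, N
  1-simplices (15): AB, AE, AF, AL, AN, BF, BG, BJ, BM, DE, EM, FL, FM, JL, LN
  2-simplices (4): ABF, AFL, ALN, BFM

Hence C_0 ≅ Z^10, C_1 ≅ Z^15, C_2 ≅ Z^4.

∂_1: C_1 → C_0 sends each edge [p,q] (with p < q) to q − p.
The resulting 10×15 matrix has rank 9, and its Smith normal form has invariant factors (1,1,1,1,1,1,1,1,1).

Boundary ∂_2: C_2 → C_1 maps a triangle to the signed sum of its edges. For instance
  ∂ABF = BF − AF + AB,
  ∂ALN = LN − AN + AL.
The resulting 15×4 matrix has rank 4, and its Smith normal form has invariant factors (1,1,1,1).

Now H_k = ker ∂_k / im ∂_{k+1}, so:

  H_0: rank C_0 − rank ∂_1 = 10 − 9 = 1, and the invariant factors of ∂_1 are all 1, so H_0 ≅ Z.
  H_1: rank ker ∂_1 − rank ∂_2 = (15 − 9) − 4 = 2, and the invariant factors of ∂_2 are all 1, so H_1 ≅ Z^2.
  H_2: rank ker ∂_2 − rank ∂_3 = (4 − 4) − 0 = 0, and there is no ∂_3, so H_2 ≅ 0.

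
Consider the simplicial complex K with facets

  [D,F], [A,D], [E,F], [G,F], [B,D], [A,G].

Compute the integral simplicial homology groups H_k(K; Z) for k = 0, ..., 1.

We work with the vertex ordering A < B < D < E < F < G. The simplices of K, each written with vertices in increasing order, are:

  0-simplices (6): A, B, D, E, F, G
  1-simplices (6): AD, AG, BD, DF, EF, FG

Hence C_0 ≅ Z^6, C_1 ≅ Z^6.

The boundary map ∂_1: C_1 → C_0 sends each edge [p,q] (with p < q) to q − p. For instance
  ∂DF = F − D.
This gives a 6×6 integer matrix of rank 5; reducing to Smith normal form yields diagonal entries (1,1,1,1,1).

From H_k ≅ ker(∂_k) / im(∂_{k+1}) we obtain:

  H_0: rank C_0 − rank ∂_1 = 6 − 5 = 1, and the invariant factors of ∂_1 are all 1, so H_0 ≅ Z.
  H_1: rank ker ∂_1 − rank ∂_2 = (6 − 5) − 0 = 1, and there is no ∂_2, so H_1 ≅ Z.

As a check, the Euler characteristic is 6 − 6 = 0, which agrees with 1 − 1 = 0.

H_0 = Z,  H_1 = Z.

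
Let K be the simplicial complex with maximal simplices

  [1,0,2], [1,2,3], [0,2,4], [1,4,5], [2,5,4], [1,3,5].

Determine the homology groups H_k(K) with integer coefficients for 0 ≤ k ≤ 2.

We work with the vertex ordering 0 < 1 < 2 < 3 < 4 < 5. The simplices of K, each written with vertices in increasing order, are:

  0-simplices (6): [0], [1], [2], [3], [4], [5]
  1-simplices (12): [0,1], [0,2], [0,4], [1,2], [1,3], [1,4], [1,5], [2,3], [2,4], [2,5], [3,5], [4,5]
  2-simplices (6): [0,1,2], [0,2,4], [1,2,3], [1,3,5], [1,4,5], [2,4,5]

giving chain groups C_0 ≅ Z^6, C_1 ≅ Z^12, C_2 ≅ Z^6.

Boundary ∂_1: C_1 → C_0 maps an edge to its endpoints' difference, ∂[p,q] = q − p.
The 6×12 boundary matrix has rank 5 and Smith normal form diag(1,1,1,1,1).

Boundary ∂_2: C_2 → C_1 sends each 2-simplex [p,q,r] to [q,r] − [p,r] + [p,q]. For instance
  ∂[1,4,5] = [4,5] − [1,5] + [1,4],
  ∂[2,4,5] = [4,5] − [2,5] + [2,4].
As a 12×6 matrix over Z this has rank 6, with invariant factors (1,1,1,1,1,1).

Reading off H_k = ker ∂_k / im ∂_{k+1}:

  H_0: rank C_0 − rank ∂_1 = 6 − 5 = 1, and the invariant factors of ∂_1 are all 1, so H_0 = Z.
  H_1: rank ker ∂_1 − rank ∂_2 = (12 − 5) − 6 = 1, and the invariant factors of ∂_2 are all 1, so H_1 = Z.
  H_2: rank ker ∂_2 − rank ∂_3 = (6 − 6) − 0 = 0, and there is no ∂_3, so H_2 = 0.

(K is a triangulation of the cylinder S^1 x I.)

H_0 = Z,  H_1 = Z,  H_2 = 0.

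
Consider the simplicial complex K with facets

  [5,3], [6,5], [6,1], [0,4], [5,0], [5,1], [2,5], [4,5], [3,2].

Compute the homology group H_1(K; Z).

H_1 = Z^3.

Fix the vertex order 0 < 1 < 2 < 3 < 4 < 5 < 6 and write every simplex with vertices in increasing order. Then dim K = 1 and the simplices of K are:

  0-simplices (7): [0], [1], [2], [3], [4], [5], [6]
  1-simplices (9): [0,4], [0,5], [1,5], [1,6], [2,3], [2,5], [3,5], [4,5], [5,6]

Hence C_0 ≅ Z^7, C_1 ≅ Z^9.

The boundary map ∂_1: C_1 → C_0 sends each edge [p,q] (with p < q) to q − p. For instance
  ∂[5,6] = [6] − [5].
The 7×9 boundary matrix has rank 6 and Smith normal form diag(1,1,1,1,1,1).

Now H_k = ker ∂_k / im ∂_{k+1}, so:

  H_1: rank ker ∂_1 − rank ∂_2 = (9 − 6) − 0 = 3, and there is no ∂_2, so H_1 = Z^3.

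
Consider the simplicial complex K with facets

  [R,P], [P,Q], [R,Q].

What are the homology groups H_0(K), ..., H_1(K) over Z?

Fix the vertex order P < Q < R and write every simplex with vertices in increasing order. Then dim K = 1 and the simplices of K are:

  0-simplices (3): P, Q, R
  1-simplices (3): PQ, PR, QR

so the chain groups are C_0 ≅ Z^3, C_1 ≅ Z^3.

Boundary ∂_1: C_1 → C_0 sends each edge [p,q] (with p < q) to q − p.
As a 3×3 matrix over Z this has rank 2, with invariant factors (1,1).

From H_k ≅ ker(∂_k) / im(∂_{k+1}) we obtain:

  H_0: rank C_0 − rank ∂_1 = 3 − 2 = 1, and the invariant factors of ∂_1 are all 1, so H_0 = Z.
  H_1: rank ker ∂_1 − rank ∂_2 = (3 − 2) − 0 = 1, and there is no ∂_2, so H_1 = Z.

(K is a triangulation of the circle S^1.)

H_0 = Z,  H_1 = Z.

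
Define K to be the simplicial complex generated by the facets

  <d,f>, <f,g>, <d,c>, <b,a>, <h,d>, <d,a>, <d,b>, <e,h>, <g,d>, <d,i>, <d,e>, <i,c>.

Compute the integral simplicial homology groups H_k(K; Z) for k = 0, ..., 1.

We work with the vertex ordering a < b < c < d < e < f < g < h < i. The simplices of K, each written with vertices in increasing order, are:

  0-simplices (9): a, b, c, d, e, f, g, h, i
  1-simplices (12): ab, ad, bd, cd, ci, de, df, dg, dh, di, eh, fg

Hence C_0 ≅ Z^9, C_1 ≅ Z^12.

∂_1: C_1 → C_0 maps an edge to its endpoints' difference, ∂[p,q] = q − p. For instance
  ∂dg = g − d.
As a 9×12 matrix over Z this has rank 8, with invariant factors (1,1,1,1,1,1,1,1).

Now H_k = ker ∂_k / im ∂_{k+1}, so:

  H_0: rank C_0 − rank ∂_1 = 9 − 8 = 1, and the invariant factors of ∂_1 are all 1, so H_0 ≅ Z.
  H_1: rank ker ∂_1 − rank ∂_2 = (12 − 8) − 0 = 4, and there is no ∂_2, so H_1 ≅ Z^4.

H_0 ≅ Z,  H_1 ≅ Z^4.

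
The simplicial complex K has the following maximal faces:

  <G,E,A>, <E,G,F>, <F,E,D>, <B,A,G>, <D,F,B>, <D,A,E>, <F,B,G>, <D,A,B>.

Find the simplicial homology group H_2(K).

Fix the vertex order A < B < D < E < F < G and write every simplex with vertices in increasing order. Then dim K = 2 and the simplices of K are:

  0-simplices (6): A, B, D, E, F, G
  1-simplices (12): AB, AD, AE, AG, BD, BF, BG, DE, DF, EF, EG, FG
  2-simplices (8): ABD, ABG, ADE, AEG, BDF, BFG, DEF, EFG

giving chain groups C_0 ≅ Z^6, C_1 ≅ Z^12, C_2 ≅ Z^8.

Boundary ∂_1: C_1 → C_0 maps an edge to its endpoints' difference, ∂[p,q] = q − p. For instance
  ∂AB = B − A.
The 6×12 boundary matrix has rank 5 and Smith normal form diag(1,1,1,1,1).

The boundary map ∂_2: C_2 → C_1 acts by ∂[p,q,r] = [q,r] − [p,r] + [p,q]. For instance
  ∂BFG = FG − BG + BF,
  ∂EFG = FG − EG + EF.
The resulting 12×8 matrix has rank 7, and its Smith normal form has invariant factors (1,1,1,1,1,1,1).

Reading off H_k = ker ∂_k / im ∂_{k+1}:

  H_2: rank ker ∂_2 − rank ∂_3 = (8 − 7) − 0 = 1, and there is no ∂_3, so H_2 ≅ Z.

H_2 ≅ Z.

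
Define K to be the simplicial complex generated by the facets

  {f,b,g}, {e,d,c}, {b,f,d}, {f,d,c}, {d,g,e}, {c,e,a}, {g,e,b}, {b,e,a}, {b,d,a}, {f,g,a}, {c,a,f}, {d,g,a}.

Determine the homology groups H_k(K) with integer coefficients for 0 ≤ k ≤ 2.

K has 7 vertices, 18 edges, 12 triangles.
rank ∂_0 = 0, rank ∂_1 = 6 ⇒ b_0 = 7 − 0 − 6 = 1; all invariant factors of ∂_1 are 1 so no torsion. So H_0 = Z.
rank ∂_1 = 6, rank ∂_2 = 12 ⇒ b_1 = 18 − 6 − 12 = 0; ∂_2 has invariant factor(s) [2] giving torsion. So H_1 = Z/2.
rank ∂_2 = 12, rank ∂_3 = 0 ⇒ b_2 = 12 − 12 − 0 = 0. So H_2 = 0.

H_0 ≅ Z,  H_1 ≅ Z/2,  H_2 = 0.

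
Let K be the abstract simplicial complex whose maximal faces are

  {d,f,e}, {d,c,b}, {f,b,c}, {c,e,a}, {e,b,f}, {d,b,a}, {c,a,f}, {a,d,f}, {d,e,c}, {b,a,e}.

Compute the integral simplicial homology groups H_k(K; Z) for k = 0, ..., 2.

H_0 ≅ Z,  H_1 ≅ Z/2Z,  H_2 = 0.

Take the total order a < b < c < d < e < f on the vertex set. Then K (dimension 2) consists of the simplices:

  0-simplices (6): a, b, c, d, e, f
  1-simplices (15): ab, ac, ad, ae, af, bc, bd, be, bf, cd, ce, cf, de, df, ef
  2-simplices (10): abd, abe, ace, acf, adf, bcd, bcf, bef, cde, def

Hence C_0 ≅ Z^6, C_1 ≅ Z^15, C_2 ≅ Z^10.

The boundary map ∂_1: C_1 → C_0 sends each edge [p,q] (with p < q) to q − p. For instance
  ∂af = f − a.
The 6×15 boundary matrix has rank 5 and Smith normal form diag(1,1,1,1,1).

The boundary map ∂_2: C_2 → C_1 maps a triangle to the signed sum of its edges. For instance
  ∂adf = df − af + ad,
  ∂acf = cf − af + ac.
The 15×10 boundary matrix has rank 10 and Smith normal form diag(1,1,1,1,1,1,1,1,1,2).

Reading off H_k = ker ∂_k / im ∂_{k+1}:

  H_0: rank C_0 − rank ∂_1 = 6 − 5 = 1, and the invariant factors of ∂_1 are all 1, so H_0 ≅ Z.
  H_1: rank ker ∂_1 − rank ∂_2 = (15 − 5) − 10 = 0, and ∂_2 has invariant factor 2 > 1, so H_1 ≅ Z/2Z.
  H_2: rank ker ∂_2 − rank ∂_3 = (10 − 10) − 0 = 0, and there is no ∂_3, so H_2 ≅ 0.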